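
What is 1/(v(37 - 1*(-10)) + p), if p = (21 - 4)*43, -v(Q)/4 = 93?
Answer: 1/359 ≈ 0.0027855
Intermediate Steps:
v(Q) = -372 (v(Q) = -4*93 = -372)
p = 731 (p = 17*43 = 731)
1/(v(37 - 1*(-10)) + p) = 1/(-372 + 731) = 1/359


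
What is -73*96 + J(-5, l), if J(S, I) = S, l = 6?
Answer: -7013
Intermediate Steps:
-73*96 + J(-5, l) = -73*96 - 5 = -7008 - 5 = -7013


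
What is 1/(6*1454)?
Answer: 1/8724 ≈ 0.00011463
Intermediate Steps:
1/(6*1454) = 1/8724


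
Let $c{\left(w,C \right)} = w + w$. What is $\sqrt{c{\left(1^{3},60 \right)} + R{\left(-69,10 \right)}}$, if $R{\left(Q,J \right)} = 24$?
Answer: $\sqrt{26} \approx 5.099$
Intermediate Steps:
$c{\left(w,C \right)} = 2 w$
$\sqrt{c{\left(1^{3},60 \right)} + R{\left(-69,10 \right)}} = \sqrt{2 \cdot 1^{3} + 24} = \sqrt{2 \cdot 1 + 24} = \sqrt{2 + 24} = \sqrt{26}$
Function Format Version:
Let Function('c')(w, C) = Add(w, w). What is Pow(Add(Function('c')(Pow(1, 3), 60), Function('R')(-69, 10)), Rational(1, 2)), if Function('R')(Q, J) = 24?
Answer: Pow(26, Rational(1, 2)) ≈ 5.0990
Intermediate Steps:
Function('c')(w, C) = Mul(2, w)
Pow(Add(Function('c')(Pow(1, 3), 60), Function('R')(-69, 10)), Rational(1, 2)) = Pow(Add(Mul(2, Pow(1, 3)), 24), Rational(1, 2)) = Pow(Add(Mul(2, 1), 24), Rational(1, 2)) = Pow(Add(2, 24), Rational(1, 2)) = Pow(26, Rational(1, 2))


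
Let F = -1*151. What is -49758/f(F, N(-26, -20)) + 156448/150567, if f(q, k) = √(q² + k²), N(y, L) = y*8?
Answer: 156448/150567 - 49758*√66065/66065 ≈ -192.55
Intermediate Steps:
F = -151
N(y, L) = 8*y
f(q, k) = √(k² + q²)
-49758/f(F, N(-26, -20)) + 156448/150567 = -49758/√((8*(-26))² + (-151)²) + 156448/150567 = -49758/√((-208)² + 22801) + 156448*(1/150567) = -49758/√(43264 + 22801) + 156448/150567 = -49758*√66065/66065 + 156448/150567 = 156448/150567 - 49758*√66065/66065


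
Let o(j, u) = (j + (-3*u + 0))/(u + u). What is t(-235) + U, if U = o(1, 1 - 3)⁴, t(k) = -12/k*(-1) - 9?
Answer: 19723/60160 ≈ 0.32784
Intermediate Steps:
t(k) = -9 + 12/k (t(k) = 12/k - 9 = -9 + 12/k)
o(j, u) = (j - 3*u)/(2*u) (o(j, u) = (j - 3*u)/((2*u)) = (j - 3*u)*(1/(2*u)) = (j - 3*u)/(2*u))
U = 2401/256 (U = ((1 - 3*(1 - 3))/(2*(1 - 3)))⁴ = ((½)*(1 - 3*(-2))/(-2))⁴ = ((½)*(-½)*(1 + 6))⁴ = ((½)*(-½)*7)⁴ = (-7/4)⁴ = 2401/256 ≈ 9.3789)
t(-235) + U = (-9 + 12/(-235)) + 2401/256 = (-9 + 12*(-1/235)) + 2401/256 = (-9 - 12/235) + 2401/256 = -2127/235 + 2401/256 = 19723/60160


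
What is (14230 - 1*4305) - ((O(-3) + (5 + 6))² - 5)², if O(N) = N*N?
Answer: -146100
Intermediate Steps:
O(N) = N²
(14230 - 1*4305) - ((O(-3) + (5 + 6))² - 5)² = (14230 - 1*4305) - (((-3)² + (5 + 6))² - 5)² = (14230 - 4305) - ((9 + 11)² - 5)² = 9925 - (20² - 5)² = 9925 - (400 - 5)² = 9925 - 1*395² = 9925 - 1*156025 = 9925 - 156025 = -146100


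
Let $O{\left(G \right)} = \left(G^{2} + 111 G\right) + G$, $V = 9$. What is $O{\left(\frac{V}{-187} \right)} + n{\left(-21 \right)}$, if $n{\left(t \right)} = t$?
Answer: $- \frac{922764}{34969} \approx -26.388$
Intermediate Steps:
$O{\left(G \right)} = G^{2} + 112 G$
$O{\left(\frac{V}{-187} \right)} + n{\left(-21 \right)} = \frac{9}{-187} \left(112 + \frac{9}{-187}\right) - 21 = 9 \left(- \frac{1}{187}\right) \left(112 + 9 \left(- \frac{1}{187}\right)\right) - 21 = - \frac{9 \left(112 - \frac{9}{187}\right)}{187} - 21 = \left(- \frac{9}{187}\right) \frac{20935}{187} - 21 = - \frac{188415}{34969} - 21 = - \frac{922764}{34969}$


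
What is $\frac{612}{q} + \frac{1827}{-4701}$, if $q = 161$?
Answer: $\frac{860955}{252287} \approx 3.4126$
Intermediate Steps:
$\frac{612}{q} + \frac{1827}{-4701} = \frac{612}{161} + \frac{1827}{-4701} = 612 \cdot \frac{1}{161} + 1827 \left(- \frac{1}{4701}\right) = \frac{612}{161} - \frac{609}{1567} = \frac{860955}{252287}$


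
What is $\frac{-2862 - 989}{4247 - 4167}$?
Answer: $- \frac{3851}{80} \approx -48.138$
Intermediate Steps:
$\frac{-2862 - 989}{4247 - 4167} = - \frac{3851}{80}$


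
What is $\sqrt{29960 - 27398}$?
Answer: $\sqrt{2562} \approx 50.616$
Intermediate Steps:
$\sqrt{29960 - 27398} = \sqrt{2562}$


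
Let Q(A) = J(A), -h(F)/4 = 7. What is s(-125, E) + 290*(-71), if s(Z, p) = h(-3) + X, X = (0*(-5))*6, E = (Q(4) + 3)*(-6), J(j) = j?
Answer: -20618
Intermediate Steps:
h(F) = -28 (h(F) = -4*7 = -28)
Q(A) = A
E = -42 (E = (4 + 3)*(-6) = 7*(-6) = -42)
X = 0 (X = 0*6 = 0)
s(Z, p) = -28 (s(Z, p) = -28 + 0 = -28)
s(-125, E) + 290*(-71) = -28 + 290*(-71) = -28 - 20590 = -20618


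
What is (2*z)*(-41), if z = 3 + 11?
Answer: -1148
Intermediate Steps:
z = 14
(2*z)*(-41) = (2*14)*(-41) = 28*(-41) = -1148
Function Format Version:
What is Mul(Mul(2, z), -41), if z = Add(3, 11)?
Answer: -1148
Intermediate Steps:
z = 14
Mul(Mul(2, z), -41) = Mul(Mul(2, 14), -41) = Mul(28, -41) = -1148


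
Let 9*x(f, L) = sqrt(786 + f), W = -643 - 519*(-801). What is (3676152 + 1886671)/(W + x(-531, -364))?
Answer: 62342846627796/4651778315867 - 16688469*sqrt(255)/4651778315867 ≈ 13.402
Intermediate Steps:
W = 415076 (W = -643 + 415719 = 415076)
x(f, L) = sqrt(786 + f)/9
(3676152 + 1886671)/(W + x(-531, -364)) = (3676152 + 1886671)/(415076 + sqrt(786 - 531)/9) = 5562823/(415076 + sqrt(255)/9)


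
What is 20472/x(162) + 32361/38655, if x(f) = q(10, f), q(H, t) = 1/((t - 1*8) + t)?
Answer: 83355034307/12885 ≈ 6.4692e+6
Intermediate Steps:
q(H, t) = 1/(-8 + 2*t) (q(H, t) = 1/((t - 8) + t) = 1/((-8 + t) + t) = 1/(-8 + 2*t))
x(f) = 1/(2*(-4 + f))
20472/x(162) + 32361/38655 = 20472/((1/(2*(-4 + 162)))) + 32361/38655 = 20472/(((½)/158)) + 32361*(1/38655) = 20472/(((½)*(1/158))) + 10787/12885 = 20472/(1/316) + 10787/12885 = 20472*316 + 10787/12885 = 6469152 + 10787/12885 = 83355034307/12885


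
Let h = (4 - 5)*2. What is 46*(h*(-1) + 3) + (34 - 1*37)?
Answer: 227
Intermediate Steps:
h = -2 (h = -1*2 = -2)
46*(h*(-1) + 3) + (34 - 1*37) = 46*(-2*(-1) + 3) + (34 - 1*37) = 46*(2 + 3) + (34 - 37) = 46*5 - 3 = 230 - 3 = 227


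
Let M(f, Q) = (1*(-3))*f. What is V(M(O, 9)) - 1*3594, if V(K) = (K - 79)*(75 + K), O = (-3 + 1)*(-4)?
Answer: -8847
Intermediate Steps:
O = 8 (O = -2*(-4) = 8)
M(f, Q) = -3*f
V(K) = (-79 + K)*(75 + K)
V(M(O, 9)) - 1*3594 = (-5925 + (-3*8)² - (-12)*8) - 1*3594 = (-5925 + (-24)² - 4*(-24)) - 3594 = (-5925 + 576 + 96) - 3594 = -5253 - 3594 = -8847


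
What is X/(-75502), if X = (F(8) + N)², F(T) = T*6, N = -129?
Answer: -6561/75502 ≈ -0.086898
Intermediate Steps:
F(T) = 6*T
X = 6561 (X = (6*8 - 129)² = (48 - 129)² = (-81)² = 6561)
X/(-75502) = 6561/(-75502) = 6561*(-1/75502) = -6561/75502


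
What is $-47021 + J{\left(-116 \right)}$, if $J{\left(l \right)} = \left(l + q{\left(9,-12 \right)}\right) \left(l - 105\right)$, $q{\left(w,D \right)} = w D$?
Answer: $2483$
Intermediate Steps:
$q{\left(w,D \right)} = D w$
$J{\left(l \right)} = \left(-108 + l\right) \left(-105 + l\right)$ ($J{\left(l \right)} = \left(l - 108\right) \left(l - 105\right) = \left(l - 108\right) \left(-105 + l\right) = \left(-108 + l\right) \left(-105 + l\right)$)
$-47021 + J{\left(-116 \right)} = -47021 + \left(11340 + \left(-116\right)^{2} - -24708\right) = -47021 + \left(11340 + 13456 + 24708\right) = -47021 + 49504 = 2483$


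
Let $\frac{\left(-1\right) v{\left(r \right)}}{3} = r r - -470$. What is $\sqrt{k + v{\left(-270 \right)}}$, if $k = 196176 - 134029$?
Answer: $i \sqrt{157963} \approx 397.45 i$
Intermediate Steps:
$k = 62147$ ($k = 196176 - 134029 = 62147$)
$v{\left(r \right)} = -1410 - 3 r^{2}$ ($v{\left(r \right)} = - 3 \left(r r - -470\right) = - 3 \left(r^{2} + 470\right) = - 3 \left(470 + r^{2}\right) = -1410 - 3 r^{2}$)
$\sqrt{k + v{\left(-270 \right)}} = \sqrt{62147 - \left(1410 + 3 \left(-270\right)^{2}\right)} = \sqrt{62147 - 220110} = \sqrt{-157963} = i \sqrt{157963}$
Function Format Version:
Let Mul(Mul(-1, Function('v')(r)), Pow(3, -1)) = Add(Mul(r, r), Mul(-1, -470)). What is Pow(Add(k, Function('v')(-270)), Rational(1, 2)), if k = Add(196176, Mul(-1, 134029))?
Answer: Mul(I, Pow(157963, Rational(1, 2))) ≈ Mul(397.45, I)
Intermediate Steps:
k = 62147 (k = Add(196176, -134029) = 62147)
Function('v')(r) = Add(-1410, Mul(-3, Pow(r, 2))) (Function('v')(r) = Mul(-3, Add(Mul(r, r), Mul(-1, -470))) = Mul(-3, Add(Pow(r, 2), 470)) = Mul(-3, Add(470, Pow(r, 2))) = Add(-1410, Mul(-3, Pow(r, 2))))
Pow(Add(k, Function('v')(-270)), Rational(1, 2)) = Pow(Add(62147, Add(-1410, Mul(-3, Pow(-270, 2)))), Rational(1, 2)) = Pow(Add(62147, Add(-1410, Mul(-3, 72900))), Rational(1, 2)) = Pow(Add(62147, Add(-1410, -218700)), Rational(1, 2)) = Pow(Add(62147, -220110), Rational(1, 2)) = Pow(-157963, Rational(1, 2)) = Mul(I, Pow(157963, Rational(1, 2)))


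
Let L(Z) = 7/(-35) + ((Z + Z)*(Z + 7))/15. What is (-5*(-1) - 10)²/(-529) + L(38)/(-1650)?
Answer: -808781/4364250 ≈ -0.18532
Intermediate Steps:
L(Z) = -⅕ + 2*Z*(7 + Z)/15 (L(Z) = 7*(-1/35) + ((2*Z)*(7 + Z))*(1/15) = -⅕ + (2*Z*(7 + Z))*(1/15) = -⅕ + 2*Z*(7 + Z)/15)
(-5*(-1) - 10)²/(-529) + L(38)/(-1650) = (-5*(-1) - 10)²/(-529) + (-⅕ + (2/15)*38² + (14/15)*38)/(-1650) = (5 - 10)²*(-1/529) + (-⅕ + (2/15)*1444 + 532/15)*(-1/1650) = (-5)²*(-1/529) + (-⅕ + 2888/15 + 532/15)*(-1/1650) = 25*(-1/529) + (1139/5)*(-1/1650) = -25/529 - 1139/8250 = -808781/4364250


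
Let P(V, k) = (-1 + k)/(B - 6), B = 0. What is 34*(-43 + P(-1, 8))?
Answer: -4505/3 ≈ -1501.7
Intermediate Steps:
P(V, k) = ⅙ - k/6 (P(V, k) = (-1 + k)/(0 - 6) = (-1 + k)/(-6) = (-1 + k)*(-⅙) = ⅙ - k/6)
34*(-43 + P(-1, 8)) = 34*(-43 + (⅙ - ⅙*8)) = 34*(-43 + (⅙ - 4/3)) = 34*(-43 - 7/6) = 34*(-265/6) = -4505/3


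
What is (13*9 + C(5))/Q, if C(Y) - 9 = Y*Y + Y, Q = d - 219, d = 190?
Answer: -156/29 ≈ -5.3793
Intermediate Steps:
Q = -29 (Q = 190 - 219 = -29)
C(Y) = 9 + Y + Y**2 (C(Y) = 9 + (Y*Y + Y) = 9 + (Y**2 + Y) = 9 + (Y + Y**2) = 9 + Y + Y**2)
(13*9 + C(5))/Q = (13*9 + (9 + 5 + 5**2))/(-29) = (117 + (9 + 5 + 25))*(-1/29) = (117 + 39)*(-1/29) = 156*(-1/29) = -156/29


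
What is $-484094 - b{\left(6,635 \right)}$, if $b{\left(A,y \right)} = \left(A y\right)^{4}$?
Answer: $-210717159694094$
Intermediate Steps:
$b{\left(A,y \right)} = A^{4} y^{4}$
$-484094 - b{\left(6,635 \right)} = -484094 - 6^{4} \cdot 635^{4} = -484094 - 1296 \cdot 162590400625 = -484094 - 210717159210000 = -210717159694094$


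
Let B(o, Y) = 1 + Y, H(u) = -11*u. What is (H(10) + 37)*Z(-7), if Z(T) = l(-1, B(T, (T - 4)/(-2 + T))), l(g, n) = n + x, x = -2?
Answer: -146/9 ≈ -16.222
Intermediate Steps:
l(g, n) = -2 + n (l(g, n) = n - 2 = -2 + n)
Z(T) = -1 + (-4 + T)/(-2 + T) (Z(T) = -2 + (1 + (T - 4)/(-2 + T)) = -2 + (1 + (-4 + T)/(-2 + T)) = -1 + (-4 + T)/(-2 + T))
(H(10) + 37)*Z(-7) = (-11*10 + 37)*(-2/(-2 - 7)) = (-110 + 37)*(-2/(-9)) = -(-146)*(-1)/9 = -73*2/9 = -146/9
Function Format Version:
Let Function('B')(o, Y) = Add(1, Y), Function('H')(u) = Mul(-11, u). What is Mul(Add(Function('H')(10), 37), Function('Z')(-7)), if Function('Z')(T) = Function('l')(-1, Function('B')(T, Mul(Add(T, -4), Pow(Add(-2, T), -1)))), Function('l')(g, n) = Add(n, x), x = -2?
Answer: Rational(-146, 9) ≈ -16.222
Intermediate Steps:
Function('l')(g, n) = Add(-2, n) (Function('l')(g, n) = Add(n, -2) = Add(-2, n))
Function('Z')(T) = Add(-1, Mul(Pow(Add(-2, T), -1), Add(-4, T))) (Function('Z')(T) = Add(-2, Add(1, Mul(Add(T, -4), Pow(Add(-2, T), -1)))) = Add(-2, Add(1, Mul(Add(-4, T), Pow(Add(-2, T), -1)))) = Add(-2, Add(1, Mul(Pow(Add(-2, T), -1), Add(-4, T)))) = Add(-1, Mul(Pow(Add(-2, T), -1), Add(-4, T))))
Mul(Add(Function('H')(10), 37), Function('Z')(-7)) = Mul(Add(Mul(-11, 10), 37), Mul(-2, Pow(Add(-2, -7), -1))) = Mul(Add(-110, 37), Mul(-2, Pow(-9, -1))) = Mul(-73, Mul(-2, Rational(-1, 9))) = Mul(-73, Rational(2, 9)) = Rational(-146, 9)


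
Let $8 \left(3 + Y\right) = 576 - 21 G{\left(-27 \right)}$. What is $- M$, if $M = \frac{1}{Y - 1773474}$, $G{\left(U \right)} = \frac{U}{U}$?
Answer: $\frac{8}{14187261} \approx 5.6389 \cdot 10^{-7}$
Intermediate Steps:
$G{\left(U \right)} = 1$
$Y = \frac{531}{8}$ ($Y = -3 + \frac{576 - 21}{8} = -3 + \frac{1}{8} \cdot 555 = -3 + \frac{555}{8} = \frac{531}{8} \approx 66.375$)
$M = - \frac{8}{14187261}$ ($M = \frac{1}{\frac{531}{8} - 1773474} = \frac{1}{- \frac{14187261}{8}} = - \frac{8}{14187261} \approx -5.6389 \cdot 10^{-7}$)
$- M = \left(-1\right) \left(- \frac{8}{14187261}\right) = \frac{8}{14187261}$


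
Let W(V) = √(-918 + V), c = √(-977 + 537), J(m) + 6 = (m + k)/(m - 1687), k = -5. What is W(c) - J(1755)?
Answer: -671/34 + √(-918 + 2*I*√110) ≈ -19.389 + 30.301*I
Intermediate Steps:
J(m) = -6 + (-5 + m)/(-1687 + m) (J(m) = -6 + (m - 5)/(m - 1687) = -6 + (-5 + m)/(-1687 + m))
c = 2*I*√110 (c = √(-440) = 2*I*√110 ≈ 20.976*I)
W(c) - J(1755) = √(-918 + 2*I*√110) - (10117 - 5*1755)/(-1687 + 1755) = √(-918 + 2*I*√110) - (10117 - 8775)/68 = √(-918 + 2*I*√110) - 1342/68 = √(-918 + 2*I*√110) - 1*671/34 = √(-918 + 2*I*√110) - 671/34 = -671/34 + √(-918 + 2*I*√110)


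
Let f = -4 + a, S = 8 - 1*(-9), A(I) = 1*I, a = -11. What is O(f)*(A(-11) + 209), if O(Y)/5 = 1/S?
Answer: 990/17 ≈ 58.235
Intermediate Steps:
A(I) = I
S = 17 (S = 8 + 9 = 17)
f = -15 (f = -4 - 11 = -15)
O(Y) = 5/17
O(f)*(A(-11) + 209) = 5*(-11 + 209)/17 = (5/17)*198 = 990/17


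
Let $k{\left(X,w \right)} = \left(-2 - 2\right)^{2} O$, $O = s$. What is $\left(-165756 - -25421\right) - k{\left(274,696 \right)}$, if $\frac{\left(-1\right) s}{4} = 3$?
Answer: $-140143$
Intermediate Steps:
$s = -12$ ($s = \left(-4\right) 3 = -12$)
$O = -12$
$k{\left(X,w \right)} = -192$ ($k{\left(X,w \right)} = \left(-2 - 2\right)^{2} \left(-12\right) = \left(-4\right)^{2} \left(-12\right) = 16 \left(-12\right) = -192$)
$\left(-165756 - -25421\right) - k{\left(274,696 \right)} = \left(-165756 - -25421\right) - -192 = \left(-165756 + 25421\right) + 192 = -140335 + 192 = -140143$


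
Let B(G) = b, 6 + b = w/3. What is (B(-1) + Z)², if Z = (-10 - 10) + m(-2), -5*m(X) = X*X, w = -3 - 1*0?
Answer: 19321/25 ≈ 772.84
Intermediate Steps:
w = -3 (w = -3 + 0 = -3)
m(X) = -X²/5 (m(X) = -X*X/5 = -X²/5)
Z = -104/5 (Z = (-10 - 10) - ⅕*(-2)² = -20 - ⅕*4 = -20 - ⅘ = -104/5 ≈ -20.800)
b = -7 (b = -6 - 3/3 = -6 - 3*⅓ = -6 - 1 = -7)
B(G) = -7
(B(-1) + Z)² = (-7 - 104/5)² = (-139/5)² = 19321/25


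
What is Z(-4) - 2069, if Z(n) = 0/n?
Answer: -2069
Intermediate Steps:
Z(n) = 0
Z(-4) - 2069 = 0 - 2069 = -2069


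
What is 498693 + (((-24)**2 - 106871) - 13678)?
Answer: 378720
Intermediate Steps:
498693 + (((-24)**2 - 106871) - 13678) = 498693 + ((576 - 106871) - 13678) = 498693 + (-106295 - 13678) = 498693 - 119973 = 378720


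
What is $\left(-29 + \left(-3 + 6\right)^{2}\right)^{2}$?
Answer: $400$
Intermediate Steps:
$\left(-29 + \left(-3 + 6\right)^{2}\right)^{2} = \left(-29 + 3^{2}\right)^{2} = \left(-29 + 9\right)^{2} = \left(-20\right)^{2} = 400$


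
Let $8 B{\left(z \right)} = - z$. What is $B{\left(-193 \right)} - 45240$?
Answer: $- \frac{361727}{8} \approx -45216.0$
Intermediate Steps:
$B{\left(z \right)} = - \frac{z}{8}$ ($B{\left(z \right)} = \frac{\left(-1\right) z}{8} = - \frac{z}{8}$)
$B{\left(-193 \right)} - 45240 = \left(- \frac{1}{8}\right) \left(-193\right) - 45240 = \frac{193}{8} - 45240 = - \frac{361727}{8}$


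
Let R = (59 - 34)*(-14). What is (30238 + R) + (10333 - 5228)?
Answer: 34993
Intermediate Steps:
R = -350 (R = 25*(-14) = -350)
(30238 + R) + (10333 - 5228) = (30238 - 350) + (10333 - 5228) = 29888 + 5105 = 34993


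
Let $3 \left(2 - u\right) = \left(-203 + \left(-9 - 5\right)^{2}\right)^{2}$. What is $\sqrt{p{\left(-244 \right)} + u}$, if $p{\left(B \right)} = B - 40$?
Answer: $\frac{i \sqrt{2685}}{3} \approx 17.272 i$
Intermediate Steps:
$p{\left(B \right)} = -40 + B$
$u = - \frac{43}{3}$ ($u = 2 - \frac{\left(-203 + \left(-9 - 5\right)^{2}\right)^{2}}{3} = 2 - \frac{\left(-203 + \left(-14\right)^{2}\right)^{2}}{3} = 2 - \frac{\left(-203 + 196\right)^{2}}{3} = 2 - \frac{\left(-7\right)^{2}}{3} = 2 - \frac{49}{3} = - \frac{43}{3} \approx -14.333$)
$\sqrt{p{\left(-244 \right)} + u} = \sqrt{\left(-40 - 244\right) - \frac{43}{3}} = \sqrt{-284 - \frac{43}{3}} = \sqrt{- \frac{895}{3}} = \frac{i \sqrt{2685}}{3}$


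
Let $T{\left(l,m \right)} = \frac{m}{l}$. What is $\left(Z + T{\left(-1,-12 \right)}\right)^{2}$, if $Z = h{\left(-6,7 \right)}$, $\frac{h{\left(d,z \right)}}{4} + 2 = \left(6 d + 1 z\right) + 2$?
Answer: $10816$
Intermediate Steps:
$h{\left(d,z \right)} = 4 z + 24 d$ ($h{\left(d,z \right)} = -8 + 4 \left(\left(6 d + 1 z\right) + 2\right) = -8 + 4 \left(\left(6 d + z\right) + 2\right) = -8 + 4 \left(\left(z + 6 d\right) + 2\right) = -8 + 4 \left(2 + z + 6 d\right) = -8 + \left(8 + 4 z + 24 d\right) = 4 z + 24 d$)
$Z = -116$ ($Z = 4 \cdot 7 + 24 \left(-6\right) = 28 - 144 = -116$)
$\left(Z + T{\left(-1,-12 \right)}\right)^{2} = \left(-116 - \frac{12}{-1}\right)^{2} = \left(-116 - -12\right)^{2} = \left(-116 + 12\right)^{2} = \left(-104\right)^{2} = 10816$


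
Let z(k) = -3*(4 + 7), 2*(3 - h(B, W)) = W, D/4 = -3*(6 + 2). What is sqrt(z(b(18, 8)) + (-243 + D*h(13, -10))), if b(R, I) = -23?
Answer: 6*I*sqrt(29) ≈ 32.311*I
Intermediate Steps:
D = -96 (D = 4*(-3*(6 + 2)) = 4*(-3*8) = 4*(-24) = -96)
h(B, W) = 3 - W/2
z(k) = -33 (z(k) = -3*11 = -33)
sqrt(z(b(18, 8)) + (-243 + D*h(13, -10))) = sqrt(-33 + (-243 - 96*(3 - 1/2*(-10)))) = sqrt(-33 + (-243 - 96*(3 + 5))) = sqrt(-33 + (-243 - 96*8)) = sqrt(-33 + (-243 - 768)) = sqrt(-33 - 1011) = sqrt(-1044) = 6*I*sqrt(29)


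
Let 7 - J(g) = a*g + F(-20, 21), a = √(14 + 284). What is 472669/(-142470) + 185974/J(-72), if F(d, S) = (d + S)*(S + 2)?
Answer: -4783464701/3438370980 + 836883*√298/96536 ≈ 148.26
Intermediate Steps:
F(d, S) = (2 + S)*(S + d) (F(d, S) = (S + d)*(2 + S) = (2 + S)*(S + d))
a = √298 ≈ 17.263
J(g) = -16 - g*√298 (J(g) = 7 - (√298*g + (21² + 2*21 + 2*(-20) + 21*(-20))) = 7 - (g*√298 + (441 + 42 - 40 - 420)) = 7 - (g*√298 + 23) = 7 - (23 + g*√298) = 7 + (-23 - g*√298) = -16 - g*√298)
472669/(-142470) + 185974/J(-72) = 472669/(-142470) + 185974/(-16 - 1*(-72)*√298) = 472669*(-1/142470) + 185974/(-16 + 72*√298) = -472669/142470 + 185974/(-16 + 72*√298)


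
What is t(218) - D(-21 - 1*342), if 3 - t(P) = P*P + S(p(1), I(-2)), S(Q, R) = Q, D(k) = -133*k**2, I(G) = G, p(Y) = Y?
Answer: 17477755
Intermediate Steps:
t(P) = 2 - P**2 (t(P) = 3 - (P*P + 1) = 3 - (P**2 + 1) = 3 - (1 + P**2) = 3 + (-1 - P**2) = 2 - P**2)
t(218) - D(-21 - 1*342) = (2 - 1*218**2) - (-133)*(-21 - 1*342)**2 = (2 - 1*47524) - (-133)*(-21 - 342)**2 = (2 - 47524) - (-133)*(-363)**2 = -47522 - (-133)*131769 = -47522 - 1*(-17525277) = -47522 + 17525277 = 17477755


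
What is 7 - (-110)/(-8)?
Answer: -27/4 ≈ -6.7500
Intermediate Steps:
7 - (-110)/(-8) = 7 - (-110)*(-1)/8 = 7 - 11*5/4 = 7 - 55/4 = -27/4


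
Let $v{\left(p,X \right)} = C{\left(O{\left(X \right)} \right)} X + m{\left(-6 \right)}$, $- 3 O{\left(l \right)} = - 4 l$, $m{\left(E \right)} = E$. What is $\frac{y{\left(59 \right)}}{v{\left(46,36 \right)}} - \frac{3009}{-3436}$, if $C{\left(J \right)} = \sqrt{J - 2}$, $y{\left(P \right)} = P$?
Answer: $\frac{15041047}{17059740} + \frac{59 \sqrt{46}}{1655} \approx 1.1235$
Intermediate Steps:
$O{\left(l \right)} = \frac{4 l}{3}$ ($O{\left(l \right)} = - \frac{\left(-4\right) l}{3} = \frac{4 l}{3}$)
$C{\left(J \right)} = \sqrt{-2 + J}$
$v{\left(p,X \right)} = -6 + X \sqrt{-2 + \frac{4 X}{3}}$ ($v{\left(p,X \right)} = \sqrt{-2 + \frac{4 X}{3}} X - 6 = X \sqrt{-2 + \frac{4 X}{3}} - 6 = -6 + X \sqrt{-2 + \frac{4 X}{3}}$)
$\frac{y{\left(59 \right)}}{v{\left(46,36 \right)}} - \frac{3009}{-3436} = \frac{59}{-6 + \frac{1}{3} \cdot 36 \sqrt{-18 + 12 \cdot 36}} - \frac{3009}{-3436} = \frac{59}{-6 + \frac{1}{3} \cdot 36 \sqrt{-18 + 432}} - - \frac{3009}{3436} = \frac{59}{-6 + \frac{1}{3} \cdot 36 \sqrt{414}} + \frac{3009}{3436} = \frac{59}{-6 + \frac{1}{3} \cdot 36 \cdot 3 \sqrt{46}} + \frac{3009}{3436} = \frac{59}{-6 + 36 \sqrt{46}} + \frac{3009}{3436} = \frac{3009}{3436} + \frac{59}{-6 + 36 \sqrt{46}}$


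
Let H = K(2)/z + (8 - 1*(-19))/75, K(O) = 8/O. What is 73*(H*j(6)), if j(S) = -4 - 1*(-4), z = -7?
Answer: 0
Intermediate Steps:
j(S) = 0 (j(S) = -4 + 4 = 0)
H = -37/175 (H = (8/2)/(-7) + (8 - 1*(-19))/75 = (8*(1/2))*(-1/7) + (8 + 19)*(1/75) = 4*(-1/7) + 27*(1/75) = -4/7 + 9/25 = -37/175 ≈ -0.21143)
73*(H*j(6)) = 73*(-37/175*0) = 73*0 = 0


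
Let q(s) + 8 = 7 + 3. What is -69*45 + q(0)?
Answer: -3103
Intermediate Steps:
q(s) = 2 (q(s) = -8 + (7 + 3) = -8 + 10 = 2)
-69*45 + q(0) = -69*45 + 2 = -3105 + 2 = -3103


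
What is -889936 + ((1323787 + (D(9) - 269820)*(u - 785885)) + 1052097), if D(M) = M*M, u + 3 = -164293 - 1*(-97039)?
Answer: 230127155886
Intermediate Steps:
u = -67257 (u = -3 + (-164293 - 1*(-97039)) = -3 + (-164293 + 97039) = -3 - 67254 = -67257)
D(M) = M²
-889936 + ((1323787 + (D(9) - 269820)*(u - 785885)) + 1052097) = -889936 + ((1323787 + (9² - 269820)*(-67257 - 785885)) + 1052097) = -889936 + ((1323787 + (81 - 269820)*(-853142)) + 1052097) = -889936 + ((1323787 - 269739*(-853142)) + 1052097) = -889936 + ((1323787 + 230125669938) + 1052097) = -889936 + (230126993725 + 1052097) = -889936 + 230128045822 = 230127155886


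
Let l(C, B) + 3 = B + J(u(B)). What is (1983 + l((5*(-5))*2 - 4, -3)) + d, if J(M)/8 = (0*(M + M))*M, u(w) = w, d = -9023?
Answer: -7046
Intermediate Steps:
J(M) = 0 (J(M) = 8*((0*(M + M))*M) = 8*((0*(2*M))*M) = 8*(0*M) = 8*0 = 0)
l(C, B) = -3 + B (l(C, B) = -3 + (B + 0) = -3 + B)
(1983 + l((5*(-5))*2 - 4, -3)) + d = (1983 + (-3 - 3)) - 9023 = (1983 - 6) - 9023 = 1977 - 9023 = -7046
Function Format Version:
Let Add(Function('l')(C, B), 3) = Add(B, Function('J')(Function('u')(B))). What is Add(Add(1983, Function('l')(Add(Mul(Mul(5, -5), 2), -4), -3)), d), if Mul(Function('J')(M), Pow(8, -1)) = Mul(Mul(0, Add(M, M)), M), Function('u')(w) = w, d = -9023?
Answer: -7046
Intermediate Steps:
Function('J')(M) = 0 (Function('J')(M) = Mul(8, Mul(Mul(0, Add(M, M)), M)) = Mul(8, Mul(Mul(0, Mul(2, M)), M)) = Mul(8, Mul(0, M)) = Mul(8, 0) = 0)
Function('l')(C, B) = Add(-3, B) (Function('l')(C, B) = Add(-3, Add(B, 0)) = Add(-3, B))
Add(Add(1983, Function('l')(Add(Mul(Mul(5, -5), 2), -4), -3)), d) = Add(Add(1983, Add(-3, -3)), -9023) = Add(Add(1983, -6), -9023) = Add(1977, -9023) = -7046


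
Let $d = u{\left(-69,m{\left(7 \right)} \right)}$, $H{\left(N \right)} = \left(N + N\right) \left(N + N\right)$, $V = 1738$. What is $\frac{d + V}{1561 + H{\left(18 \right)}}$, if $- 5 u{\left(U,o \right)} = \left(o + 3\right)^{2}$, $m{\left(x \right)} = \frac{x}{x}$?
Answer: $\frac{8674}{14285} \approx 0.60721$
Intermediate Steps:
$m{\left(x \right)} = 1$
$u{\left(U,o \right)} = - \frac{\left(3 + o\right)^{2}}{5}$ ($u{\left(U,o \right)} = - \frac{\left(o + 3\right)^{2}}{5} = - \frac{\left(3 + o\right)^{2}}{5}$)
$H{\left(N \right)} = 4 N^{2}$ ($H{\left(N \right)} = 2 N 2 N = 4 N^{2}$)
$d = - \frac{16}{5}$ ($d = - \frac{\left(3 + 1\right)^{2}}{5} = - \frac{4^{2}}{5} = \left(- \frac{1}{5}\right) 16 = - \frac{16}{5} \approx -3.2$)
$\frac{d + V}{1561 + H{\left(18 \right)}} = \frac{- \frac{16}{5} + 1738}{1561 + 4 \cdot 18^{2}} = \frac{8674}{5 \left(1561 + 4 \cdot 324\right)} = \frac{8674}{5 \left(1561 + 1296\right)} = \frac{8674}{5 \cdot 2857} = \frac{8674}{5} \cdot \frac{1}{2857} = \frac{8674}{14285}$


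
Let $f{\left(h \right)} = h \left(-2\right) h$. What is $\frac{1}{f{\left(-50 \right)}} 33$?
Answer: $- \frac{33}{5000} \approx -0.0066$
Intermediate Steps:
$f{\left(h \right)} = - 2 h^{2}$ ($f{\left(h \right)} = - 2 h h = - 2 h^{2}$)
$\frac{1}{f{\left(-50 \right)}} 33 = \frac{1}{\left(-2\right) \left(-50\right)^{2}} \cdot 33 = \frac{1}{\left(-2\right) 2500} \cdot 33 = \frac{1}{-5000} \cdot 33 = \left(- \frac{1}{5000}\right) 33 = - \frac{33}{5000}$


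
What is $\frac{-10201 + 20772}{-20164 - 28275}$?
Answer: $- \frac{10571}{48439} \approx -0.21823$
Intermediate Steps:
$\frac{-10201 + 20772}{-20164 - 28275} = \frac{10571}{-48439} = 10571 \left(- \frac{1}{48439}\right) = - \frac{10571}{48439}$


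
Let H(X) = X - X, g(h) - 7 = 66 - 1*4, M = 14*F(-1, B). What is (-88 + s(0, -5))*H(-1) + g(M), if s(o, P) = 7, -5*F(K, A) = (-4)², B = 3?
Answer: 69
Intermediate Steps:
F(K, A) = -16/5 (F(K, A) = -⅕*(-4)² = -⅕*16 = -16/5)
M = -224/5 (M = 14*(-16/5) = -224/5 ≈ -44.800)
g(h) = 69 (g(h) = 7 + (66 - 1*4) = 7 + (66 - 4) = 7 + 62 = 69)
H(X) = 0
(-88 + s(0, -5))*H(-1) + g(M) = (-88 + 7)*0 + 69 = -81*0 + 69 = 0 + 69 = 69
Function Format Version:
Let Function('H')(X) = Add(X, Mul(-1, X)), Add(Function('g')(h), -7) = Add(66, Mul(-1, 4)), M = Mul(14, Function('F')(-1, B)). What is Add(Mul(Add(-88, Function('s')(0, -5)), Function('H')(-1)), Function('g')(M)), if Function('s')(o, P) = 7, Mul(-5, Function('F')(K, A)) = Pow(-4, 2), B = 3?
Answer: 69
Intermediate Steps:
Function('F')(K, A) = Rational(-16, 5) (Function('F')(K, A) = Mul(Rational(-1, 5), Pow(-4, 2)) = Mul(Rational(-1, 5), 16) = Rational(-16, 5))
M = Rational(-224, 5) (M = Mul(14, Rational(-16, 5)) = Rational(-224, 5) ≈ -44.800)
Function('g')(h) = 69 (Function('g')(h) = Add(7, Add(66, Mul(-1, 4))) = Add(7, Add(66, -4)) = Add(7, 62) = 69)
Function('H')(X) = 0
Add(Mul(Add(-88, Function('s')(0, -5)), Function('H')(-1)), Function('g')(M)) = Add(Mul(Add(-88, 7), 0), 69) = Add(Mul(-81, 0), 69) = Add(0, 69) = 69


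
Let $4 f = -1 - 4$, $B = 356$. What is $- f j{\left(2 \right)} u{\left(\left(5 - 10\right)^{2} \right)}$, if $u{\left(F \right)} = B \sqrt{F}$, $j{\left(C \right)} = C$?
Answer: $4450$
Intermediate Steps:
$f = - \frac{5}{4}$ ($f = \frac{-1 - 4}{4} = \frac{1}{4} \left(-5\right) = - \frac{5}{4} \approx -1.25$)
$u{\left(F \right)} = 356 \sqrt{F}$
$- f j{\left(2 \right)} u{\left(\left(5 - 10\right)^{2} \right)} = - \left(- \frac{5}{4}\right) 2 \cdot 356 \sqrt{\left(5 - 10\right)^{2}} = - \frac{\left(-5\right) 356 \sqrt{\left(-5\right)^{2}}}{2} = - \frac{\left(-5\right) 356 \sqrt{25}}{2} = - \frac{\left(-5\right) 356 \cdot 5}{2} = - \frac{\left(-5\right) 1780}{2} = \left(-1\right) \left(-4450\right) = 4450$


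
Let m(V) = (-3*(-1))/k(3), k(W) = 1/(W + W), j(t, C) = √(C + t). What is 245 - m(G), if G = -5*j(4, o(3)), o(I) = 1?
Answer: 227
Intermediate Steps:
G = -5*√5 (G = -5*√(1 + 4) = -5*√5 ≈ -11.180)
k(W) = 1/(2*W)
m(V) = 18 (m(V) = (-3*(-1))/(((½)/3)) = 3/(((½)*(⅓))) = 3/(⅙) = 3*6 = 18)
245 - m(G) = 245 - 1*18 = 245 - 18 = 227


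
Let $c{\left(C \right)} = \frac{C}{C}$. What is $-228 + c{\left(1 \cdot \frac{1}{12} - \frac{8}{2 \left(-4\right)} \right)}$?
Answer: $-227$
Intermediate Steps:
$c{\left(C \right)} = 1$
$-228 + c{\left(1 \cdot \frac{1}{12} - \frac{8}{2 \left(-4\right)} \right)} = -228 + 1 = -227$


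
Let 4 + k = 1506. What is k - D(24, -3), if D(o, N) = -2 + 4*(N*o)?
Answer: 1792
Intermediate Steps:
k = 1502 (k = -4 + 1506 = 1502)
D(o, N) = -2 + 4*N*o
k - D(24, -3) = 1502 - (-2 + 4*(-3)*24) = 1502 - (-2 - 288) = 1502 - 1*(-290) = 1502 + 290 = 1792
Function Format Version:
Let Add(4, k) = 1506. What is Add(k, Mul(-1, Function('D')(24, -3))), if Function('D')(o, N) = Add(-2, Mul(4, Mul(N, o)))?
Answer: 1792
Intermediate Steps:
k = 1502 (k = Add(-4, 1506) = 1502)
Function('D')(o, N) = Add(-2, Mul(4, N, o))
Add(k, Mul(-1, Function('D')(24, -3))) = Add(1502, Mul(-1, Add(-2, Mul(4, -3, 24)))) = Add(1502, Mul(-1, Add(-2, -288))) = Add(1502, Mul(-1, -290)) = Add(1502, 290) = 1792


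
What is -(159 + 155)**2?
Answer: -98596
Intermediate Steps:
-(159 + 155)**2 = -1*314**2 = -1*98596 = -98596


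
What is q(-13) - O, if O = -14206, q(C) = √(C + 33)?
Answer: 14206 + 2*√5 ≈ 14210.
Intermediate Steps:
q(C) = √(33 + C)
q(-13) - O = √(33 - 13) - 1*(-14206) = √20 + 14206 = 2*√5 + 14206 = 14206 + 2*√5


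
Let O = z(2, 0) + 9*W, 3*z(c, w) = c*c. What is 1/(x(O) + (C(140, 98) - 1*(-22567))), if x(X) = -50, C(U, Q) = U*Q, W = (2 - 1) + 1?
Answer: 1/36237 ≈ 2.7596e-5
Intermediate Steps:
z(c, w) = c²/3 (z(c, w) = (c*c)/3 = c²/3)
W = 2 (W = 1 + 1 = 2)
C(U, Q) = Q*U
O = 58/3 (O = (⅓)*2² + 9*2 = (⅓)*4 + 18 = 4/3 + 18 = 58/3 ≈ 19.333)
1/(x(O) + (C(140, 98) - 1*(-22567))) = 1/(-50 + (98*140 - 1*(-22567))) = 1/(-50 + (13720 + 22567)) = 1/(-50 + 36287) = 1/36237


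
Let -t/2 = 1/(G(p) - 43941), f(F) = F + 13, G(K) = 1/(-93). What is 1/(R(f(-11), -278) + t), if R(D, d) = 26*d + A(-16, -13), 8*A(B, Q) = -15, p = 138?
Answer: -16346056/118179940879 ≈ -0.00013831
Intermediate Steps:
A(B, Q) = -15/8 (A(B, Q) = (1/8)*(-15) = -15/8)
G(K) = -1/93 (G(K) = 1*(-1/93) = -1/93)
f(F) = 13 + F
t = 93/2043257 (t = -2/(-1/93 - 43941) = -2/(-4086514/93) = -2*(-93/4086514) = 93/2043257 ≈ 4.5516e-5)
R(D, d) = -15/8 + 26*d (R(D, d) = 26*d - 15/8 = -15/8 + 26*d)
1/(R(f(-11), -278) + t) = 1/((-15/8 + 26*(-278)) + 93/2043257) = 1/((-15/8 - 7228) + 93/2043257) = 1/(-57839/8 + 93/2043257) = 1/(-118179940879/16346056) = -16346056/118179940879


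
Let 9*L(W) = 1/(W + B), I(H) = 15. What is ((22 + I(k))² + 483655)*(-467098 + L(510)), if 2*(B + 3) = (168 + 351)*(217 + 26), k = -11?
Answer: -259218032081240960/1144179 ≈ -2.2655e+11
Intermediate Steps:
B = 126111/2 (B = -3 + ((168 + 351)*(217 + 26))/2 = -3 + (519*243)/2 = -3 + (½)*126117 = -3 + 126117/2 = 126111/2 ≈ 63056.)
L(W) = 1/(9*(126111/2 + W)) (L(W) = 1/(9*(W + 126111/2)) = 1/(9*(126111/2 + W)))
((22 + I(k))² + 483655)*(-467098 + L(510)) = ((22 + 15)² + 483655)*(-467098 + 2/(9*(126111 + 2*510))) = (37² + 483655)*(-467098 + 2/(9*(126111 + 1020))) = (1369 + 483655)*(-467098 + (2/9)/127131) = 485024*(-467098 + (2/9)*(1/127131)) = 485024*(-467098 + 2/1144179) = 485024*(-534443722540/1144179) = -259218032081240960/1144179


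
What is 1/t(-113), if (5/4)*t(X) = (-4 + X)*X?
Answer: 5/52884 ≈ 9.4547e-5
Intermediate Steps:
t(X) = 4*X*(-4 + X)/5 (t(X) = 4*((-4 + X)*X)/5 = 4*(X*(-4 + X))/5 = 4*X*(-4 + X)/5)
1/t(-113) = 1/((⅘)*(-113)*(-4 - 113)) = 1/((⅘)*(-113)*(-117)) = 1/(52884/5) = 5/52884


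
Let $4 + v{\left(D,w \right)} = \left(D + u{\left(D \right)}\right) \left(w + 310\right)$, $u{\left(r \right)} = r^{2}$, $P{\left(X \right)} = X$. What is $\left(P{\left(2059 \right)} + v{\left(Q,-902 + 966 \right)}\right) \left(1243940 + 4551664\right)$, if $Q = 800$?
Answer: $1388981728123020$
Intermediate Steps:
$v{\left(D,w \right)} = -4 + \left(310 + w\right) \left(D + D^{2}\right)$ ($v{\left(D,w \right)} = -4 + \left(D + D^{2}\right) \left(w + 310\right) = -4 + \left(D + D^{2}\right) \left(310 + w\right) = -4 + \left(310 + w\right) \left(D + D^{2}\right)$)
$\left(P{\left(2059 \right)} + v{\left(Q,-902 + 966 \right)}\right) \left(1243940 + 4551664\right) = \left(2059 + \left(-4 + 310 \cdot 800 + 310 \cdot 800^{2} + 800 \left(-902 + 966\right) + \left(-902 + 966\right) 800^{2}\right)\right) \left(1243940 + 4551664\right) = \left(2059 + \left(-4 + 248000 + 310 \cdot 640000 + 800 \cdot 64 + 64 \cdot 640000\right)\right) 5795604 = \left(2059 + \left(-4 + 248000 + 198400000 + 51200 + 40960000\right)\right) 5795604 = \left(2059 + 239659196\right) 5795604 = 239661255 \cdot 5795604 = 1388981728123020$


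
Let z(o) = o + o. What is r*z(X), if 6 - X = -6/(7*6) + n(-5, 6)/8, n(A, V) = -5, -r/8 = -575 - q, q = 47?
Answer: 471476/7 ≈ 67354.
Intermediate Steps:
r = 4976 (r = -8*(-575 - 1*47) = -8*(-575 - 47) = -8*(-622) = 4976)
X = 379/56 (X = 6 - (-6/(7*6) - 5/8) = 6 - (-6/42 - 5*⅛) = 6 - (-6*1/42 - 5/8) = 6 - (-⅐ - 5/8) = 6 - 1*(-43/56) = 6 + 43/56 = 379/56 ≈ 6.7679)
z(o) = 2*o
r*z(X) = 4976*(2*(379/56)) = 4976*(379/28) = 471476/7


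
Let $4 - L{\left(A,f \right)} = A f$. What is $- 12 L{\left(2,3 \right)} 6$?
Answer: $144$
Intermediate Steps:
$L{\left(A,f \right)} = 4 - A f$
$- 12 L{\left(2,3 \right)} 6 = - 12 \left(4 - 2 \cdot 3\right) 6 = - 12 \left(4 - 6\right) 6 = \left(-12\right) \left(-2\right) 6 = 24 \cdot 6 = 144$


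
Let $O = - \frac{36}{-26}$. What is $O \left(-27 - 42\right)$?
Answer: $- \frac{1242}{13} \approx -95.538$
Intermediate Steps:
$O = \frac{18}{13}$ ($O = \left(-36\right) \left(- \frac{1}{26}\right) = \frac{18}{13} \approx 1.3846$)
$O \left(-27 - 42\right) = \frac{18 \left(-27 - 42\right)}{13} = \frac{18}{13} \left(-69\right) = - \frac{1242}{13}$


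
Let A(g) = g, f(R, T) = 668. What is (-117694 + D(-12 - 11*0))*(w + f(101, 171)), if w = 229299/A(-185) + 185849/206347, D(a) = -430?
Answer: 2572789910141072/38174195 ≈ 6.7396e+7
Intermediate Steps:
w = -47280778688/38174195 (w = 229299/(-185) + 185849/206347 = 229299*(-1/185) + 185849*(1/206347) = -229299/185 + 185849/206347 = -47280778688/38174195 ≈ -1238.6)
(-117694 + D(-12 - 11*0))*(w + f(101, 171)) = (-117694 - 430)*(-47280778688/38174195 + 668) = -118124*(-21780416428/38174195) = 2572789910141072/38174195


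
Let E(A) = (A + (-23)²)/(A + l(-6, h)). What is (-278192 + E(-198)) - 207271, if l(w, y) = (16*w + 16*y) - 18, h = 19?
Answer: -3884035/8 ≈ -4.8550e+5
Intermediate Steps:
l(w, y) = -18 + 16*w + 16*y
E(A) = (529 + A)/(190 + A) (E(A) = (A + (-23)²)/(A + (-18 + 16*(-6) + 16*19)) = (A + 529)/(A + (-18 - 96 + 304)) = (529 + A)/(A + 190) = (529 + A)/(190 + A))
(-278192 + E(-198)) - 207271 = (-278192 + (529 - 198)/(190 - 198)) - 207271 = (-278192 + 331/(-8)) - 207271 = (-278192 - ⅛*331) - 207271 = (-278192 - 331/8) - 207271 = -2225867/8 - 207271 = -3884035/8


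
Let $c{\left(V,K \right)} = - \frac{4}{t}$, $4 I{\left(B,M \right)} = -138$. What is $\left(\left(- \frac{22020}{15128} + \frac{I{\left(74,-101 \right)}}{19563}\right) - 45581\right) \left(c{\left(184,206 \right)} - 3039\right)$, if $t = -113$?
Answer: $\frac{193022327511224170}{1393426843} \approx 1.3852 \cdot 10^{8}$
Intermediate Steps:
$I{\left(B,M \right)} = - \frac{69}{2}$ ($I{\left(B,M \right)} = \frac{1}{4} \left(-138\right) = - \frac{69}{2}$)
$c{\left(V,K \right)} = \frac{4}{113}$ ($c{\left(V,K \right)} = - \frac{4}{-113} = \left(-4\right) \left(- \frac{1}{113}\right) = \frac{4}{113}$)
$\left(\left(- \frac{22020}{15128} + \frac{I{\left(74,-101 \right)}}{19563}\right) - 45581\right) \left(c{\left(184,206 \right)} - 3039\right) = \left(\left(- \frac{22020}{15128} - \frac{69}{2 \cdot 19563}\right) - 45581\right) \left(\frac{4}{113} - 3039\right) = \left(\left(\left(-22020\right) \frac{1}{15128} - \frac{23}{13042}\right) - 45581\right) \left(- \frac{343403}{113}\right) = \left(\left(- \frac{5505}{3782} - \frac{23}{13042}\right) - 45581\right) \left(- \frac{343403}{113}\right) = \left(- \frac{17970799}{12331211} - 45581\right) \left(- \frac{343403}{113}\right) = \left(- \frac{562086899390}{12331211}\right) \left(- \frac{343403}{113}\right) = \frac{193022327511224170}{1393426843}$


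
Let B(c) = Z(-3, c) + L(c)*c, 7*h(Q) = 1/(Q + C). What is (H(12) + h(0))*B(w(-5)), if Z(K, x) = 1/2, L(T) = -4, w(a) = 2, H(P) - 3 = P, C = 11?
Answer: -8670/77 ≈ -112.60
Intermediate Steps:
H(P) = 3 + P
h(Q) = 1/(7*(11 + Q)) (h(Q) = 1/(7*(Q + 11)) = 1/(7*(11 + Q)))
Z(K, x) = ½
B(c) = ½ - 4*c
(H(12) + h(0))*B(w(-5)) = ((3 + 12) + 1/(7*(11 + 0)))*(½ - 4*2) = (15 + (⅐)/11)*(½ - 8) = (15 + (⅐)*(1/11))*(-15/2) = (15 + 1/77)*(-15/2) = (1156/77)*(-15/2) = -8670/77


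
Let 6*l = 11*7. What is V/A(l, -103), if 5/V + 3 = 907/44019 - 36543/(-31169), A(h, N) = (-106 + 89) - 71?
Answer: 6860141055/218172066904 ≈ 0.031444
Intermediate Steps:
l = 77/6 (l = (11*7)/6 = (⅙)*77 = 77/6 ≈ 12.833)
A(h, N) = -88 (A(h, N) = -17 - 71 = -88)
V = -6860141055/2479228033 (V = 5/(-3 + (907/44019 - 36543/(-31169))) = 5/(-3 + (907*(1/44019) - 36543*(-1/31169))) = 5/(-3 + (907/44019 + 36543/31169)) = 5/(-3 + 1636856600/1372028211) = 5/(-2479228033/1372028211) = 5*(-1372028211/2479228033) = -6860141055/2479228033 ≈ -2.7670)
V/A(l, -103) = -6860141055/2479228033/(-88) = -6860141055/2479228033*(-1/88) = 6860141055/218172066904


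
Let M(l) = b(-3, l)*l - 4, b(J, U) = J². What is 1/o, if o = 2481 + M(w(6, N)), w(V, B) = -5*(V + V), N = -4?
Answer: 1/1937 ≈ 0.00051626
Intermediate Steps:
w(V, B) = -10*V
M(l) = -4 + 9*l (M(l) = (-3)²*l - 4 = 9*l - 4 = -4 + 9*l)
o = 1937 (o = 2481 + (-4 + 9*(-10*6)) = 2481 + (-4 + 9*(-60)) = 2481 + (-4 - 540) = 2481 - 544 = 1937)
1/o = 1/1937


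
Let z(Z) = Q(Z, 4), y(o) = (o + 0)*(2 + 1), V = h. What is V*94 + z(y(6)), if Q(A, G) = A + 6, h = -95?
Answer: -8906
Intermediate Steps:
V = -95
Q(A, G) = 6 + A
y(o) = 3*o (y(o) = o*3 = 3*o)
z(Z) = 6 + Z
V*94 + z(y(6)) = -95*94 + (6 + 3*6) = -8930 + (6 + 18) = -8930 + 24 = -8906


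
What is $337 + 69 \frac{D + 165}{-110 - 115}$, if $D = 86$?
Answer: $\frac{19502}{75} \approx 260.03$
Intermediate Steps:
$337 + 69 \frac{D + 165}{-110 - 115} = 337 + 69 \frac{86 + 165}{-110 - 115} = 337 + 69 \frac{251}{-225} = 337 + 69 \cdot 251 \left(- \frac{1}{225}\right) = 337 + 69 \left(- \frac{251}{225}\right) = 337 - \frac{5773}{75} = \frac{19502}{75}$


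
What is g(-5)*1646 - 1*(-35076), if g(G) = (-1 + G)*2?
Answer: 15324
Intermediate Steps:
g(G) = -2 + 2*G
g(-5)*1646 - 1*(-35076) = (-2 + 2*(-5))*1646 - 1*(-35076) = (-2 - 10)*1646 + 35076 = -12*1646 + 35076 = -19752 + 35076 = 15324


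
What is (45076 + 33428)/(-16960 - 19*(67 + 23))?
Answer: -39252/9335 ≈ -4.2048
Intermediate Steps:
(45076 + 33428)/(-16960 - 19*(67 + 23)) = 78504/(-16960 - 19*90) = 78504/(-16960 - 1710) = 78504/(-18670) = 78504*(-1/18670) = -39252/9335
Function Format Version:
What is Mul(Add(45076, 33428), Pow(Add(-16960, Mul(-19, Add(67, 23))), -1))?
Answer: Rational(-39252, 9335) ≈ -4.2048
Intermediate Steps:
Mul(Add(45076, 33428), Pow(Add(-16960, Mul(-19, Add(67, 23))), -1)) = Mul(78504, Pow(Add(-16960, Mul(-19, 90)), -1)) = Mul(78504, Pow(Add(-16960, -1710), -1)) = Mul(78504, Pow(-18670, -1)) = Mul(78504, Rational(-1, 18670)) = Rational(-39252, 9335)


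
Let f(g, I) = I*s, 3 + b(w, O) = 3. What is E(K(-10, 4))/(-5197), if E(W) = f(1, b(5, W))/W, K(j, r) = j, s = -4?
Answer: 0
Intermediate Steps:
b(w, O) = 0 (b(w, O) = -3 + 3 = 0)
f(g, I) = -4*I (f(g, I) = I*(-4) = -4*I)
E(W) = 0 (E(W) = (-4*0)/W = 0/W = 0)
E(K(-10, 4))/(-5197) = 0/(-5197) = 0*(-1/5197) = 0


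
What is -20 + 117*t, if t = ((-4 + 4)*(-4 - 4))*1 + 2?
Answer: 214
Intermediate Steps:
t = 2 (t = (0*(-8))*1 + 2 = 0*1 + 2 = 0 + 2 = 2)
-20 + 117*t = -20 + 117*2 = -20 + 234 = 214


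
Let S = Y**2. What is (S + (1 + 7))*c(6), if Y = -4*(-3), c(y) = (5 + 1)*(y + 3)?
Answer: 8208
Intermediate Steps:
c(y) = 18 + 6*y (c(y) = 6*(3 + y) = 18 + 6*y)
Y = 12
S = 144 (S = 12**2 = 144)
(S + (1 + 7))*c(6) = (144 + (1 + 7))*(18 + 6*6) = (144 + 8)*(18 + 36) = 152*54 = 8208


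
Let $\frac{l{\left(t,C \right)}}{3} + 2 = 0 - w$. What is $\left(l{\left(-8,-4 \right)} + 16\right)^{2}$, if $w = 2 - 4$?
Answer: $256$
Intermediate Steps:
$w = -2$
$l{\left(t,C \right)} = 0$ ($l{\left(t,C \right)} = -6 + 3 \left(0 - -2\right) = -6 + 3 \left(0 + 2\right) = -6 + 3 \cdot 2 = -6 + 6 = 0$)
$\left(l{\left(-8,-4 \right)} + 16\right)^{2} = \left(0 + 16\right)^{2} = 16^{2} = 256$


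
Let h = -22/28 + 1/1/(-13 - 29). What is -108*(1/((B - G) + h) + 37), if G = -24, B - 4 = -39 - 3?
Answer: -1058436/265 ≈ -3994.1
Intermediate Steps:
B = -38 (B = 4 + (-39 - 3) = 4 - 42 = -38)
h = -599/14 (h = -22*1/28 + 1/1/(-42) = -11/14 + 1/(-1/42) = -11/14 + 1*(-42) = -11/14 - 42 = -599/14 ≈ -42.786)
-108*(1/((B - G) + h) + 37) = -108*(1/((-38 - 1*(-24)) - 599/14) + 37) = -108*(1/((-38 + 24) - 599/14) + 37) = -108*(1/(-14 - 599/14) + 37) = -108*(1/(-795/14) + 37) = -108*(-14/795 + 37) = -108*29401/795 = -1058436/265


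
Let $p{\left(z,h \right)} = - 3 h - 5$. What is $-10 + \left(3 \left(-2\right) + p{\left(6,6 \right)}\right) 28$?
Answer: $-822$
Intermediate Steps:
$p{\left(z,h \right)} = -5 - 3 h$
$-10 + \left(3 \left(-2\right) + p{\left(6,6 \right)}\right) 28 = -10 + \left(3 \left(-2\right) - 23\right) 28 = -10 + \left(-6 - 23\right) 28 = -10 - 812 = -822$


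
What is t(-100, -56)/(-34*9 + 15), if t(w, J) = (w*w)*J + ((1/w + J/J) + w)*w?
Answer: 550099/291 ≈ 1890.4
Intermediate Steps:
t(w, J) = J*w² + w*(1 + w + 1/w) (t(w, J) = w²*J + ((1/w + 1) + w)*w = J*w² + ((1 + 1/w) + w)*w = J*w² + (1 + w + 1/w)*w = J*w² + w*(1 + w + 1/w))
t(-100, -56)/(-34*9 + 15) = (1 - 100 + (-100)² - 56*(-100)²)/(-34*9 + 15) = (1 - 100 + 10000 - 56*10000)/(-306 + 15) = (1 - 100 + 10000 - 560000)/(-291) = -550099*(-1/291) = 550099/291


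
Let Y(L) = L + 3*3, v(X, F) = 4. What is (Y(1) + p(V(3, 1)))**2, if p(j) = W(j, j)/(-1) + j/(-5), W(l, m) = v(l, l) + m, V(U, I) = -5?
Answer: 144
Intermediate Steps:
Y(L) = 9 + L (Y(L) = L + 9 = 9 + L)
W(l, m) = 4 + m
p(j) = -4 - 6*j/5 (p(j) = (4 + j)/(-1) + j/(-5) = (4 + j)*(-1) + j*(-1/5) = (-4 - j) - j/5 = -4 - 6*j/5)
(Y(1) + p(V(3, 1)))**2 = ((9 + 1) + (-4 - 6/5*(-5)))**2 = (10 + (-4 + 6))**2 = (10 + 2)**2 = 12**2 = 144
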